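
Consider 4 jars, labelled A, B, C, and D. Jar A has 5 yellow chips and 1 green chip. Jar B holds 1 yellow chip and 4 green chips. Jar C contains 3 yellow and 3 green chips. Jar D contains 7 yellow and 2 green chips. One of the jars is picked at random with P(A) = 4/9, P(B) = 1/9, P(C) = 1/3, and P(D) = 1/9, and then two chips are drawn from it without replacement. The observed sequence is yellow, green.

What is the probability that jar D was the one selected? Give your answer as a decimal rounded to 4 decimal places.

0.0992

Compute the likelihood of the observed sequence for each case: P(data | jar A) = (5/6)(1/5) = 0.16667; P(data | jar B) = (1/5)(4/4) = 0.2; P(data | jar C) = (3/6)(3/5) = 0.3; P(data | jar D) = (7/9)(2/8) = 0.19444.
Weighting by the prior gives 4/9 · 0.16667 = 0.074074, 1/9 · 0.2 = 0.022222, 1/3 · 0.3 = 0.1, 1/9 · 0.19444 = 0.021605; with total 0.2179.
By Bayes' rule, P(jar D | data) = (0.021605) / (0.2179) = 0.09915.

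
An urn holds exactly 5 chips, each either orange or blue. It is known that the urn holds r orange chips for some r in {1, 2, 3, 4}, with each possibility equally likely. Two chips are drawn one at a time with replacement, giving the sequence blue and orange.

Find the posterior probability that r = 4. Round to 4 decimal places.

0.2000

Compute the likelihood of the observed sequence for each case: P(data | r = 1) = (4/5)(1/5) = 4/25; P(data | r = 2) = (3/5)(2/5) = 6/25; P(data | r = 3) = (2/5)(3/5) = 6/25; P(data | r = 4) = (1/5)(4/5) = 4/25.
The prior-weighted likelihoods are 1/4 · 4/25 = 1/25, 1/4 · 6/25 = 3/50, 1/4 · 6/25 = 3/50, 1/4 · 4/25 = 1/25; summing to 1/5.
By Bayes' rule, P(r = 4 | data) = (1/25) / (1/5) = 1/5.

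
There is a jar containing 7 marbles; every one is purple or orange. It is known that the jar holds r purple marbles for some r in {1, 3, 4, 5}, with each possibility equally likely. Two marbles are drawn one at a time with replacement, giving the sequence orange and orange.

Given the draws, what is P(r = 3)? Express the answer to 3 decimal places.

The likelihood of the observed sequence under each hypothesis: P(data | r = 1) = (6/7)(6/7) = 36/49; P(data | r = 3) = (4/7)(4/7) = 16/49; P(data | r = 4) = (3/7)(3/7) = 9/49; P(data | r = 5) = (2/7)(2/7) = 4/49.
Weighting by the prior gives 1/4 · 36/49 = 9/49, 1/4 · 16/49 = 4/49, 1/4 · 9/49 = 9/196, 1/4 · 4/49 = 1/49; summing to 65/196.
Hence P(r = 3 | data) = (4/49) / (65/196) = 16/65.

0.246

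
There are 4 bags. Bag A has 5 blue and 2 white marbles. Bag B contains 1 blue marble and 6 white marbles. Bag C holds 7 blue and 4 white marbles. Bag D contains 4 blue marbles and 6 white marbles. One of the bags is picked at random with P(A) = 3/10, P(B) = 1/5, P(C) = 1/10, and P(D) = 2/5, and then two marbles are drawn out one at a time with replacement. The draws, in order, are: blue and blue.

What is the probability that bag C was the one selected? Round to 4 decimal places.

The likelihood of the observed sequence under each hypothesis: P(data | bag A) = (5/7)(5/7) = 0.5102; P(data | bag B) = (1/7)(1/7) = 0.020408; P(data | bag C) = (7/11)(7/11) = 0.40496; P(data | bag D) = (4/10)(4/10) = 0.16.
The prior-weighted likelihoods are 3/10 · 0.5102 = 0.15306, 1/5 · 0.020408 = 0.0040816, 1/10 · 0.40496 = 0.040496, 2/5 · 0.16 = 0.064; with total 0.26164.
By Bayes' rule, P(bag C | data) = (0.040496) / (0.26164) = 0.15478.

0.1548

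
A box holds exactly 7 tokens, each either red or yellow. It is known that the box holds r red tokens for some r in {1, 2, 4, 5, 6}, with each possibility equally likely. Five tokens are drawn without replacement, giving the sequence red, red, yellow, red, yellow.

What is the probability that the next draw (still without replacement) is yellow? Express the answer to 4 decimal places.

The likelihood of the observed sequence under each hypothesis: P(data | r = 1) = (1/7)(0/6) = 0; P(data | r = 2) = (2/7)(1/6)(5/5)(0/4) = 0; P(data | r = 4) = (4/7)(3/6)(3/5)(2/4)(2/3) = 2/35; P(data | r = 5) = (5/7)(4/6)(2/5)(3/4)(1/3) = 1/21; P(data | r = 6) = (6/7)(5/6)(1/5)(4/4)(0/3) = 0.
The prior-weighted likelihoods are 1/5 · 0 = 0, 1/5 · 0 = 0, 1/5 · 2/35 = 2/175, 1/5 · 1/21 = 1/105, 1/5 · 0 = 0; with total 11/525.
The posterior is then P(r = 1 | data) = 0, P(r = 2 | data) = 0, P(r = 4 | data) = 6/11, P(r = 5 | data) = 5/11, P(r = 6 | data) = 0.
Averaging over the posterior, P(yellow next | data) = (1/2)(6/11) + (0)(5/11) = 3/11.

0.2727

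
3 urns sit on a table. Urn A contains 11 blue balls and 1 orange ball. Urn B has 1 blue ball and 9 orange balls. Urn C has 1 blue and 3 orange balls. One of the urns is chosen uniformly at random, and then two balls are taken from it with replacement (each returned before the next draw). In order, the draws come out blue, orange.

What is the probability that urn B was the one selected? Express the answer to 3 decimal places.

0.254

Under each hypothesis, the probability of the observed sequence is: P(data | urn A) = (11/12)(1/12) = 0.076389; P(data | urn B) = (1/10)(9/10) = 0.09; P(data | urn C) = (1/4)(3/4) = 0.1875.
Weighting by the prior gives 1/3 · 0.076389 = 0.025463, 1/3 · 0.09 = 0.03, 1/3 · 0.1875 = 0.0625; summing to 0.11796.
By Bayes' rule, P(urn B | data) = (0.03) / (0.11796) = 0.25432.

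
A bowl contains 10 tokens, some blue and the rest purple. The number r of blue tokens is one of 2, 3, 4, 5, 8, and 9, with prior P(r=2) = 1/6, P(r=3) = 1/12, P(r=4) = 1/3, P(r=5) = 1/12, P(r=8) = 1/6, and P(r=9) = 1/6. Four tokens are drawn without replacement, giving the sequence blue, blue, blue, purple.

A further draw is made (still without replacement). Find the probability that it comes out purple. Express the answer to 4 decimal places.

0.2893

Under each hypothesis, the probability of the observed sequence is: P(data | r = 2) = (2/10)(1/9)(0/8) = 0; P(data | r = 3) = (3/10)(2/9)(1/8)(7/7) = 0.0083333; P(data | r = 4) = (4/10)(3/9)(2/8)(6/7) = 0.028571; P(data | r = 5) = (5/10)(4/9)(3/8)(5/7) = 0.059524; P(data | r = 8) = (8/10)(7/9)(6/8)(2/7) = 0.13333; P(data | r = 9) = (9/10)(8/9)(7/8)(1/7) = 0.1.
Multiplying each by its prior: 1/6 · 0 = 0, 1/12 · 0.0083333 = 0.00069444, 1/3 · 0.028571 = 0.0095238, 1/12 · 0.059524 = 0.0049603, 1/6 · 0.13333 = 0.022222, 1/6 · 0.1 = 0.016667; with total 0.054067.
Normalising, the posterior is P(r = 2 | data) = 0, P(r = 3 | data) = 0.012844, P(r = 4 | data) = 0.17615, P(r = 5 | data) = 0.091743, P(r = 8 | data) = 0.41101, P(r = 9 | data) = 0.30826.
So P(purple next | data) = Σ P(purple next | H) P(H | data) = (1)(0.012844) + (5/6)(0.17615) + (2/3)(0.091743) + (1/6)(0.41101) + (0)(0.30826) = 0.2893.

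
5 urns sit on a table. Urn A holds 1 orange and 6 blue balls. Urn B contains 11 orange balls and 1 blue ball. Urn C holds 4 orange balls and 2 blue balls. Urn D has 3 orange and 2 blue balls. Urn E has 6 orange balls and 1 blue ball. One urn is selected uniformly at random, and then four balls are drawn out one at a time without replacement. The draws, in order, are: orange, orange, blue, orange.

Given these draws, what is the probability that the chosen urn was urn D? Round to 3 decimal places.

0.218

Compute the likelihood of the observed sequence for each case: P(data | urn A) = (1/7)(0/6) = 0; P(data | urn B) = (11/12)(10/11)(1/10)(9/9) = 0.083333; P(data | urn C) = (4/6)(3/5)(2/4)(2/3) = 0.13333; P(data | urn D) = (3/5)(2/4)(2/3)(1/2) = 0.1; P(data | urn E) = (6/7)(5/6)(1/5)(4/4) = 0.14286.
The prior-weighted likelihoods are 1/5 · 0 = 0, 1/5 · 0.083333 = 0.016667, 1/5 · 0.13333 = 0.026667, 1/5 · 0.1 = 0.02, 1/5 · 0.14286 = 0.028571; these sum to 0.091905.
So P(urn D | data) = (0.02) / (0.091905) = 0.21762.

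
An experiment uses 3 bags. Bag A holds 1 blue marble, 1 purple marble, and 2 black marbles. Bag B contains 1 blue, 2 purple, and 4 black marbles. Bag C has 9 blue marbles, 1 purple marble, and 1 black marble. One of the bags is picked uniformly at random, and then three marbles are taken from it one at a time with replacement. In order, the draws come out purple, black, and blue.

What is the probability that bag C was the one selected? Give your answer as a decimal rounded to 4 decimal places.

For each hypothesis, P(data | H) works out to: P(data | bag A) = (1/4)(2/4)(1/4) = 0.03125; P(data | bag B) = (2/7)(4/7)(1/7) = 0.023324; P(data | bag C) = (1/11)(1/11)(9/11) = 0.0067618.
Weighting by the prior gives 1/3 · 0.03125 = 0.010417, 1/3 · 0.023324 = 0.0077745, 1/3 · 0.0067618 = 0.0022539; summing to 0.020445.
Hence P(bag C | data) = (0.0022539) / (0.020445) = 0.11024.

0.1102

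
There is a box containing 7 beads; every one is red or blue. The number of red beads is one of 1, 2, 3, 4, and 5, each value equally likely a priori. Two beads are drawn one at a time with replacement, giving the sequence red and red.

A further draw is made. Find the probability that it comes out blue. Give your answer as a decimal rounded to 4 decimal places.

0.4156

Compute the likelihood of the observed sequence for each case: P(data | r = 1) = (1/7)(1/7) = 1/49; P(data | r = 2) = (2/7)(2/7) = 4/49; P(data | r = 3) = (3/7)(3/7) = 9/49; P(data | r = 4) = (4/7)(4/7) = 16/49; P(data | r = 5) = (5/7)(5/7) = 25/49.
The prior-weighted likelihoods are 1/5 · 1/49 = 1/245, 1/5 · 4/49 = 4/245, 1/5 · 9/49 = 9/245, 1/5 · 16/49 = 16/245, 1/5 · 25/49 = 5/49; with total 11/49.
Dividing through by the total gives posterior P(r = 1 | data) = 1/55, P(r = 2 | data) = 4/55, P(r = 3 | data) = 9/55, P(r = 4 | data) = 16/55, P(r = 5 | data) = 5/11.
So P(blue next | data) = Σ P(blue next | H) P(H | data) = (6/7)(1/55) + (5/7)(4/55) + (4/7)(9/55) + (3/7)(16/55) + (2/7)(5/11) = 32/77.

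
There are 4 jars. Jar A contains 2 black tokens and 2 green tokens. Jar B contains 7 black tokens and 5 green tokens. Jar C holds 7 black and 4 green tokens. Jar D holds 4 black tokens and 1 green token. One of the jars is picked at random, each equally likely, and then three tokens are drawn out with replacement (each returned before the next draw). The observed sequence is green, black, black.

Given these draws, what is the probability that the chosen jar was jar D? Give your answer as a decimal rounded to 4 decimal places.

For each hypothesis, P(data | H) works out to: P(data | jar A) = (2/4)(2/4)(2/4) = 0.125; P(data | jar B) = (5/12)(7/12)(7/12) = 0.14178; P(data | jar C) = (4/11)(7/11)(7/11) = 0.14726; P(data | jar D) = (1/5)(4/5)(4/5) = 0.128.
The prior-weighted likelihoods are 1/4 · 0.125 = 0.03125, 1/4 · 0.14178 = 0.035446, 1/4 · 0.14726 = 0.036814, 1/4 · 0.128 = 0.032; these sum to 0.13551.
By Bayes' rule, P(jar D | data) = (0.032) / (0.13551) = 0.23614.

0.2361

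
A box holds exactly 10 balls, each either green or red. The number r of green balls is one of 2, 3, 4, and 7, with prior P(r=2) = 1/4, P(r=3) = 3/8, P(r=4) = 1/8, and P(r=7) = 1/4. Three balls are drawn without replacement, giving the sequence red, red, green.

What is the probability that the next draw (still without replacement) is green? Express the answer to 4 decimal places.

Under each hypothesis, the probability of the observed sequence is: P(data | r = 2) = (8/10)(7/9)(2/8) = 0.15556; P(data | r = 3) = (7/10)(6/9)(3/8) = 0.175; P(data | r = 4) = (6/10)(5/9)(4/8) = 0.16667; P(data | r = 7) = (3/10)(2/9)(7/8) = 0.058333.
The prior-weighted likelihoods are 1/4 · 0.15556 = 0.038889, 3/8 · 0.175 = 0.065625, 1/8 · 0.16667 = 0.020833, 1/4 · 0.058333 = 0.014583; with total 0.13993.
Dividing through by the total gives posterior P(r = 2 | data) = 0.27792, P(r = 3 | data) = 0.46898, P(r = 4 | data) = 0.14888, P(r = 7 | data) = 0.10422.
So P(green next | data) = Σ P(green next | H) P(H | data) = (1/7)(0.27792) + (2/7)(0.46898) + (3/7)(0.14888) + (6/7)(0.10422) = 0.32683.

0.3268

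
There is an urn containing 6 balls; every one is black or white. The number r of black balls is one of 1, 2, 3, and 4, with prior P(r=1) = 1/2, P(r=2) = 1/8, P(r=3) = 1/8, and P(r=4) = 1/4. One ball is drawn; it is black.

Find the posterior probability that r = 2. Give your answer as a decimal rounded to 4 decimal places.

For each hypothesis, P(data | H) works out to: P(data | r = 1) = (1/6) = 1/6; P(data | r = 2) = (2/6) = 1/3; P(data | r = 3) = (3/6) = 1/2; P(data | r = 4) = (4/6) = 2/3.
Multiplying each by its prior: 1/2 · 1/6 = 1/12, 1/8 · 1/3 = 1/24, 1/8 · 1/2 = 1/16, 1/4 · 2/3 = 1/6; summing to 17/48.
Therefore the posterior P(r = 2 | data) = (1/24) / (17/48) = 2/17.

0.1176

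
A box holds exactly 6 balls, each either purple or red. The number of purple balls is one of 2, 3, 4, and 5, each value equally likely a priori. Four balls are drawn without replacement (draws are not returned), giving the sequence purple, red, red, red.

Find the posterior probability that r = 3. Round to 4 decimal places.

Under each hypothesis, the probability of the observed sequence is: P(data | r = 2) = (2/6)(4/5)(3/4)(2/3) = 2/15; P(data | r = 3) = (3/6)(3/5)(2/4)(1/3) = 1/20; P(data | r = 4) = (4/6)(2/5)(1/4)(0/3) = 0; P(data | r = 5) = (5/6)(1/5)(0/4) = 0.
Weighting by the prior gives 1/4 · 2/15 = 1/30, 1/4 · 1/20 = 1/80, 1/4 · 0 = 0, 1/4 · 0 = 0; summing to 11/240.
So P(r = 3 | data) = (1/80) / (11/240) = 3/11.

0.2727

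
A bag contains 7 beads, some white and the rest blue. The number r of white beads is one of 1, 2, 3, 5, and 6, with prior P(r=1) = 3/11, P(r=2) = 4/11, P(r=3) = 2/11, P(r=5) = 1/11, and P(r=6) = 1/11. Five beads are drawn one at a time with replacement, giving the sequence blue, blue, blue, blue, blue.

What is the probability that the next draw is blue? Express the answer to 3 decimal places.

0.794

The likelihood of the observed sequence under each hypothesis: P(data | r = 1) = (6/7)(6/7)(6/7)(6/7)(6/7) = 0.46266; P(data | r = 2) = (5/7)(5/7)(5/7)(5/7)(5/7) = 0.18593; P(data | r = 3) = (4/7)(4/7)(4/7)(4/7)(4/7) = 0.060927; P(data | r = 5) = (2/7)(2/7)(2/7)(2/7)(2/7) = 0.001904; P(data | r = 6) = (1/7)(1/7)(1/7)(1/7)(1/7) = 5.9499e-05.
Multiplying each by its prior: 3/11 · 0.46266 = 0.12618, 4/11 · 0.18593 = 0.067613, 2/11 · 0.060927 = 0.011078, 1/11 · 0.001904 = 0.00017309, 1/11 · 5.9499e-05 = 5.409e-06; these sum to 0.20505.
The posterior is then P(r = 1 | data) = 0.61537, P(r = 2 | data) = 0.32974, P(r = 3 | data) = 0.054024, P(r = 5 | data) = 0.00084413, P(r = 6 | data) = 2.6379e-05.
Averaging over the posterior, P(blue next | data) = (6/7)(0.61537) + (5/7)(0.32974) + (4/7)(0.054024) + (2/7)(0.00084413) + (1/7)(2.6379e-05) = 0.7941.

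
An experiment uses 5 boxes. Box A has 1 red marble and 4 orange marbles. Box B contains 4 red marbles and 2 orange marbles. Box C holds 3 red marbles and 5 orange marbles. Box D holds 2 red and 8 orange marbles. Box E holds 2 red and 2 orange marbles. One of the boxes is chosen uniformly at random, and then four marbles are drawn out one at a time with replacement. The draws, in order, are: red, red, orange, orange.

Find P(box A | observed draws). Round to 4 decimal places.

0.1174

Compute the likelihood of the observed sequence for each case: P(data | box A) = (1/5)(1/5)(4/5)(4/5) = 0.0256; P(data | box B) = (4/6)(4/6)(2/6)(2/6) = 0.049383; P(data | box C) = (3/8)(3/8)(5/8)(5/8) = 0.054932; P(data | box D) = (2/10)(2/10)(8/10)(8/10) = 0.0256; P(data | box E) = (2/4)(2/4)(2/4)(2/4) = 0.0625.
Multiplying each by its prior: 1/5 · 0.0256 = 0.00512, 1/5 · 0.049383 = 0.0098765, 1/5 · 0.054932 = 0.010986, 1/5 · 0.0256 = 0.00512, 1/5 · 0.0625 = 0.0125; with total 0.043603.
Hence P(box A | data) = (0.00512) / (0.043603) = 0.11742.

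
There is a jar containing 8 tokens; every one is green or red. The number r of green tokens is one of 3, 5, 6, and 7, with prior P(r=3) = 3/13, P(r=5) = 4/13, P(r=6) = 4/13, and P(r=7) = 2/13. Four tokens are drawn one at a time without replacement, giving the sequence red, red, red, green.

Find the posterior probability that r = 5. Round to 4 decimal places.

For each hypothesis, P(data | H) works out to: P(data | r = 3) = (5/8)(4/7)(3/6)(3/5) = 3/28; P(data | r = 5) = (3/8)(2/7)(1/6)(5/5) = 1/56; P(data | r = 6) = (2/8)(1/7)(0/6) = 0; P(data | r = 7) = (1/8)(0/7) = 0.
The prior-weighted likelihoods are 3/13 · 3/28 = 9/364, 4/13 · 1/56 = 1/182, 4/13 · 0 = 0, 2/13 · 0 = 0; summing to 11/364.
By Bayes' rule, P(r = 5 | data) = (1/182) / (11/364) = 2/11.

0.1818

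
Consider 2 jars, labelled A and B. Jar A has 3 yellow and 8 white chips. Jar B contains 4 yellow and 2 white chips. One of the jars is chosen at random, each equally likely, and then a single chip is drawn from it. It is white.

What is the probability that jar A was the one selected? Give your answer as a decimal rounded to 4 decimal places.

The likelihood of this draw under each hypothesis: P(data | jar A) = (8/11) = 8/11; P(data | jar B) = (2/6) = 1/3.
Multiplying each by its prior: 1/2 · 8/11 = 4/11, 1/2 · 1/3 = 1/6; with total 35/66.
Therefore the posterior P(jar A | data) = (4/11) / (35/66) = 24/35.

0.6857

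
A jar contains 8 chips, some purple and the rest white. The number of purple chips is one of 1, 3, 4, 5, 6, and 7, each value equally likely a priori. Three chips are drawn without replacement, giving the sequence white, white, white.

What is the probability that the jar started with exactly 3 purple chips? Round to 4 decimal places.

0.2000

Under each hypothesis, the probability of the observed sequence is: P(data | r = 1) = (7/8)(6/7)(5/6) = 5/8; P(data | r = 3) = (5/8)(4/7)(3/6) = 5/28; P(data | r = 4) = (4/8)(3/7)(2/6) = 1/14; P(data | r = 5) = (3/8)(2/7)(1/6) = 1/56; P(data | r = 6) = (2/8)(1/7)(0/6) = 0; P(data | r = 7) = (1/8)(0/7) = 0.
Weighting by the prior gives 1/6 · 5/8 = 5/48, 1/6 · 5/28 = 5/168, 1/6 · 1/14 = 1/84, 1/6 · 1/56 = 1/336, 1/6 · 0 = 0, 1/6 · 0 = 0; these sum to 25/168.
Therefore the posterior P(r = 3 | data) = (5/168) / (25/168) = 1/5.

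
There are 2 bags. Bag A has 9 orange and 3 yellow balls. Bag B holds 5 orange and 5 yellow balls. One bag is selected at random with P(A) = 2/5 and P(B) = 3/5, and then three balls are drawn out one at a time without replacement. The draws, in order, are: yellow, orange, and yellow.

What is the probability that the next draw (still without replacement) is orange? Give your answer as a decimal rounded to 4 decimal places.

0.6235

For each hypothesis, P(data | H) works out to: P(data | bag A) = (3/12)(9/11)(2/10) = 0.040909; P(data | bag B) = (5/10)(5/9)(4/8) = 0.13889.
Multiplying each by its prior: 2/5 · 0.040909 = 0.016364, 3/5 · 0.13889 = 0.083333; summing to 0.099697.
The posterior is then P(bag A | data) = 0.16413, P(bag B | data) = 0.83587.
The predictive probability is P(orange next | data) = (8/9)(0.16413) + (4/7)(0.83587) = 0.62353.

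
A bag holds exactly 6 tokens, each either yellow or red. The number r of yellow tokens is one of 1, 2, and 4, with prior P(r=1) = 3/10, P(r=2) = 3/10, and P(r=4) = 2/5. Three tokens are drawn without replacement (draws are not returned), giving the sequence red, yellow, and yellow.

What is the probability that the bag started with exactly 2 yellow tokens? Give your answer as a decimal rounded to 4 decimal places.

0.2000

For each hypothesis, P(data | H) works out to: P(data | r = 1) = (5/6)(1/5)(0/4) = 0; P(data | r = 2) = (4/6)(2/5)(1/4) = 1/15; P(data | r = 4) = (2/6)(4/5)(3/4) = 1/5.
The prior-weighted likelihoods are 3/10 · 0 = 0, 3/10 · 1/15 = 1/50, 2/5 · 1/5 = 2/25; with total 1/10.
Hence P(r = 2 | data) = (1/50) / (1/10) = 1/5.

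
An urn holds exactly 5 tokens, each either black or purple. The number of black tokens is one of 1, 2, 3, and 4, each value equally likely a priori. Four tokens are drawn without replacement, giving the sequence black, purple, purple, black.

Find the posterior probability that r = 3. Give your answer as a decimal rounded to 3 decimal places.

The likelihood of the observed sequence under each hypothesis: P(data | r = 1) = (1/5)(4/4)(3/3)(0/2) = 0; P(data | r = 2) = (2/5)(3/4)(2/3)(1/2) = 1/10; P(data | r = 3) = (3/5)(2/4)(1/3)(2/2) = 1/10; P(data | r = 4) = (4/5)(1/4)(0/3) = 0.
The prior-weighted likelihoods are 1/4 · 0 = 0, 1/4 · 1/10 = 1/40, 1/4 · 1/10 = 1/40, 1/4 · 0 = 0; with total 1/20.
Hence P(r = 3 | data) = (1/40) / (1/20) = 1/2.

0.500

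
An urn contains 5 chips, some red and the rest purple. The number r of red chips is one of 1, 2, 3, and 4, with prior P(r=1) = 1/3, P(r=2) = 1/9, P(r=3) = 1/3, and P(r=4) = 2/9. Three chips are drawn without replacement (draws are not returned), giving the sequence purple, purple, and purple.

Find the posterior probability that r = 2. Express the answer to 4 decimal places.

0.0769

Compute the likelihood of the observed sequence for each case: P(data | r = 1) = (4/5)(3/4)(2/3) = 2/5; P(data | r = 2) = (3/5)(2/4)(1/3) = 1/10; P(data | r = 3) = (2/5)(1/4)(0/3) = 0; P(data | r = 4) = (1/5)(0/4) = 0.
Weighting by the prior gives 1/3 · 2/5 = 2/15, 1/9 · 1/10 = 1/90, 1/3 · 0 = 0, 2/9 · 0 = 0; with total 13/90.
Therefore the posterior P(r = 2 | data) = (1/90) / (13/90) = 1/13.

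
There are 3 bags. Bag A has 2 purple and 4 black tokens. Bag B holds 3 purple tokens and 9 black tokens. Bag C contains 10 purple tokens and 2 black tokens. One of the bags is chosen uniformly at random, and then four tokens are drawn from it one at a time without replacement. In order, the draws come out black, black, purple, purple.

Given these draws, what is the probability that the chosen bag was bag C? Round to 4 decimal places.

For each hypothesis, P(data | H) works out to: P(data | bag A) = (4/6)(3/5)(2/4)(1/3) = 1/15; P(data | bag B) = (9/12)(8/11)(3/10)(2/9) = 2/55; P(data | bag C) = (2/12)(1/11)(10/10)(9/9) = 1/66.
Weighting by the prior gives 1/3 · 1/15 = 1/45, 1/3 · 2/55 = 2/165, 1/3 · 1/66 = 1/198; with total 13/330.
So P(bag C | data) = (1/198) / (13/330) = 5/39.

0.1282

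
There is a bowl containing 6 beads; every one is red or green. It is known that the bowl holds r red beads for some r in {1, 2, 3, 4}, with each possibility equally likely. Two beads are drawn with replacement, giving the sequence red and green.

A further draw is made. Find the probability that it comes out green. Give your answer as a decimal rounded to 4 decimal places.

Compute the likelihood of the observed sequence for each case: P(data | r = 1) = (1/6)(5/6) = 5/36; P(data | r = 2) = (2/6)(4/6) = 2/9; P(data | r = 3) = (3/6)(3/6) = 1/4; P(data | r = 4) = (4/6)(2/6) = 2/9.
Multiplying each by its prior: 1/4 · 5/36 = 5/144, 1/4 · 2/9 = 1/18, 1/4 · 1/4 = 1/16, 1/4 · 2/9 = 1/18; with total 5/24.
The posterior is then P(r = 1 | data) = 1/6, P(r = 2 | data) = 4/15, P(r = 3 | data) = 3/10, P(r = 4 | data) = 4/15.
The predictive probability is P(green next | data) = (5/6)(1/6) + (2/3)(4/15) + (1/2)(3/10) + (1/3)(4/15) = 5/9.

0.5556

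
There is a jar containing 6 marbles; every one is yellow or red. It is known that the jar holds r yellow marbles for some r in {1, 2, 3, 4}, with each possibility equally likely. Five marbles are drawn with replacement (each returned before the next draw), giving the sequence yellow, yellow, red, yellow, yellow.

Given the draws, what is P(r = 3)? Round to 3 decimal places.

The likelihood of the observed sequence under each hypothesis: P(data | r = 1) = (1/6)(1/6)(5/6)(1/6)(1/6) = 0.000643; P(data | r = 2) = (2/6)(2/6)(4/6)(2/6)(2/6) = 0.0082305; P(data | r = 3) = (3/6)(3/6)(3/6)(3/6)(3/6) = 0.03125; P(data | r = 4) = (4/6)(4/6)(2/6)(4/6)(4/6) = 0.065844.
Multiplying each by its prior: 1/4 · 0.000643 = 0.00016075, 1/4 · 0.0082305 = 0.0020576, 1/4 · 0.03125 = 0.0078125, 1/4 · 0.065844 = 0.016461; these sum to 0.026492.
By Bayes' rule, P(r = 3 | data) = (0.0078125) / (0.026492) = 0.2949.

0.295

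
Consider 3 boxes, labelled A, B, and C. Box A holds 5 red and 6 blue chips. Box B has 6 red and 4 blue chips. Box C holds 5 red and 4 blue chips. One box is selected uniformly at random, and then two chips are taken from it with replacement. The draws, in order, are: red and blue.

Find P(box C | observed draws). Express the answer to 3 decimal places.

0.336

Compute the likelihood of the observed sequence for each case: P(data | box A) = (5/11)(6/11) = 0.24793; P(data | box B) = (6/10)(4/10) = 0.24; P(data | box C) = (5/9)(4/9) = 0.24691.
Multiplying each by its prior: 1/3 · 0.24793 = 0.082645, 1/3 · 0.24 = 0.08, 1/3 · 0.24691 = 0.082305; with total 0.24495.
Hence P(box C | data) = (0.082305) / (0.24495) = 0.33601.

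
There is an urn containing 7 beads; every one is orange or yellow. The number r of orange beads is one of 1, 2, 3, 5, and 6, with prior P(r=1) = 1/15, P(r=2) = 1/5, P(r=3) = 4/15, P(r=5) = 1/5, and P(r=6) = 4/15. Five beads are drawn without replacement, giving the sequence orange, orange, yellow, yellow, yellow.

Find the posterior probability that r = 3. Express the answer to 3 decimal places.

0.615

For each hypothesis, P(data | H) works out to: P(data | r = 1) = (1/7)(0/6) = 0; P(data | r = 2) = (2/7)(1/6)(5/5)(4/4)(3/3) = 1/21; P(data | r = 3) = (3/7)(2/6)(4/5)(3/4)(2/3) = 2/35; P(data | r = 5) = (5/7)(4/6)(2/5)(1/4)(0/3) = 0; P(data | r = 6) = (6/7)(5/6)(1/5)(0/4) = 0.
The prior-weighted likelihoods are 1/15 · 0 = 0, 1/5 · 1/21 = 1/105, 4/15 · 2/35 = 8/525, 1/5 · 0 = 0, 4/15 · 0 = 0; these sum to 13/525.
Therefore the posterior P(r = 3 | data) = (8/525) / (13/525) = 8/13.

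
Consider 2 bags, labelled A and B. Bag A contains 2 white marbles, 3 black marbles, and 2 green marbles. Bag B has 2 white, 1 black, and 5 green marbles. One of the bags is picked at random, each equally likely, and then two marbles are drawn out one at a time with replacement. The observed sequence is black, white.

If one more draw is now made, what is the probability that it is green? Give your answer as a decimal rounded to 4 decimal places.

Compute the likelihood of the observed sequence for each case: P(data | bag A) = (3/7)(2/7) = 0.12245; P(data | bag B) = (1/8)(2/8) = 0.03125.
Multiplying each by its prior: 1/2 · 0.12245 = 0.061224, 1/2 · 0.03125 = 0.015625; with total 0.076849.
Dividing through by the total gives posterior P(bag A | data) = 0.79668, P(bag B | data) = 0.20332.
Averaging over the posterior, P(green next | data) = (2/7)(0.79668) + (5/8)(0.20332) = 0.3547.

0.3547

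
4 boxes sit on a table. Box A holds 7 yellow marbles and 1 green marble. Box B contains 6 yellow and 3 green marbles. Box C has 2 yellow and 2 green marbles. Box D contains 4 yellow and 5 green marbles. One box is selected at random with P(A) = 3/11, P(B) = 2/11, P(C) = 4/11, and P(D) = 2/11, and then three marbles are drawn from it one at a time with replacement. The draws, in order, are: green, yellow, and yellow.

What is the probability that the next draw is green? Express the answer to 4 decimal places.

For each hypothesis, P(data | H) works out to: P(data | box A) = (1/8)(7/8)(7/8) = 0.095703; P(data | box B) = (3/9)(6/9)(6/9) = 0.14815; P(data | box C) = (2/4)(2/4)(2/4) = 0.125; P(data | box D) = (5/9)(4/9)(4/9) = 0.10974.
Weighting by the prior gives 3/11 · 0.095703 = 0.026101, 2/11 · 0.14815 = 0.026936, 4/11 · 0.125 = 0.045455, 2/11 · 0.10974 = 0.019953; these sum to 0.11844.
The posterior is then P(box A | data) = 0.22036, P(box B | data) = 0.22742, P(box C | data) = 0.38376, P(box D | data) = 0.16846.
The predictive probability is P(green next | data) = (1/8)(0.22036) + (1/3)(0.22742) + (1/2)(0.38376) + (5/9)(0.16846) = 0.38882.

0.3888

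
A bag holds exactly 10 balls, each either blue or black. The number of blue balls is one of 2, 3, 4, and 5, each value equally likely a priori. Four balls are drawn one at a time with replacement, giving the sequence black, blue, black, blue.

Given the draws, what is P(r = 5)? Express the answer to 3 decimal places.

For each hypothesis, P(data | H) works out to: P(data | r = 2) = (8/10)(2/10)(8/10)(2/10) = 0.0256; P(data | r = 3) = (7/10)(3/10)(7/10)(3/10) = 0.0441; P(data | r = 4) = (6/10)(4/10)(6/10)(4/10) = 0.0576; P(data | r = 5) = (5/10)(5/10)(5/10)(5/10) = 0.0625.
The prior-weighted likelihoods are 1/4 · 0.0256 = 0.0064, 1/4 · 0.0441 = 0.011025, 1/4 · 0.0576 = 0.0144, 1/4 · 0.0625 = 0.015625; summing to 0.04745.
So P(r = 5 | data) = (0.015625) / (0.04745) = 0.32929.

0.329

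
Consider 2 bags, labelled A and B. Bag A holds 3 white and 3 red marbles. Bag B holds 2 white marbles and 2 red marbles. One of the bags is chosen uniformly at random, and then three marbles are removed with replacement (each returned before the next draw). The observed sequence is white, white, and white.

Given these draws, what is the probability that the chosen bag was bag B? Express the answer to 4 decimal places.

The likelihood of the observed sequence under each hypothesis: P(data | bag A) = (3/6)(3/6)(3/6) = 1/8; P(data | bag B) = (2/4)(2/4)(2/4) = 1/8.
Multiplying each by its prior: 1/2 · 1/8 = 1/16, 1/2 · 1/8 = 1/16; with total 1/8.
Hence P(bag B | data) = (1/16) / (1/8) = 1/2.

0.5000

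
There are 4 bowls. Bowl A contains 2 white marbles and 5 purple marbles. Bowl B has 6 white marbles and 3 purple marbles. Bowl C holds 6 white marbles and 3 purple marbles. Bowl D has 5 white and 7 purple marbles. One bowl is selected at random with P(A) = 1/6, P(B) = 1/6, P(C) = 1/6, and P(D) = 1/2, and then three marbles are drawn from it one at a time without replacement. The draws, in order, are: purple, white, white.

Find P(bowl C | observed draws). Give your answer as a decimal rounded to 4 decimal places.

0.2470

Compute the likelihood of the observed sequence for each case: P(data | bowl A) = (5/7)(2/6)(1/5) = 0.047619; P(data | bowl B) = (3/9)(6/8)(5/7) = 0.17857; P(data | bowl C) = (3/9)(6/8)(5/7) = 0.17857; P(data | bowl D) = (7/12)(5/11)(4/10) = 0.10606.
The prior-weighted likelihoods are 1/6 · 0.047619 = 0.0079365, 1/6 · 0.17857 = 0.029762, 1/6 · 0.17857 = 0.029762, 1/2 · 0.10606 = 0.05303; summing to 0.12049.
Hence P(bowl C | data) = (0.029762) / (0.12049) = 0.24701.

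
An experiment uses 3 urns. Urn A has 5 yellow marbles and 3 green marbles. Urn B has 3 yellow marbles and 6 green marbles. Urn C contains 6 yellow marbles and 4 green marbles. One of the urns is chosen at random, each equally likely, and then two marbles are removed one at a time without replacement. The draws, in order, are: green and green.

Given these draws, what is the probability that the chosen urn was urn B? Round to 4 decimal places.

0.6341

Under each hypothesis, the probability of the observed sequence is: P(data | urn A) = (3/8)(2/7) = 3/28; P(data | urn B) = (6/9)(5/8) = 5/12; P(data | urn C) = (4/10)(3/9) = 2/15.
The prior-weighted likelihoods are 1/3 · 3/28 = 1/28, 1/3 · 5/12 = 5/36, 1/3 · 2/15 = 2/45; summing to 23/105.
So P(urn B | data) = (5/36) / (23/105) = 175/276.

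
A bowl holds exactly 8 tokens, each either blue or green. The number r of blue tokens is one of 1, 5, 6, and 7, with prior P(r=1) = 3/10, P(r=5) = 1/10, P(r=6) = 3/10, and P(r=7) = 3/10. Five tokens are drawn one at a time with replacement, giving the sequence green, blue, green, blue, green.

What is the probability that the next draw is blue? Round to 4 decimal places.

0.4888

Under each hypothesis, the probability of the observed sequence is: P(data | r = 1) = (7/8)(1/8)(7/8)(1/8)(7/8) = 0.010468; P(data | r = 5) = (3/8)(5/8)(3/8)(5/8)(3/8) = 0.020599; P(data | r = 6) = (2/8)(6/8)(2/8)(6/8)(2/8) = 0.0087891; P(data | r = 7) = (1/8)(7/8)(1/8)(7/8)(1/8) = 0.0014954.
Multiplying each by its prior: 3/10 · 0.010468 = 0.0031403, 1/10 · 0.020599 = 0.0020599, 3/10 · 0.0087891 = 0.0026367, 3/10 · 0.0014954 = 0.00044861; with total 0.0082855.
The posterior is then P(r = 1 | data) = 0.37901, P(r = 5 | data) = 0.24862, P(r = 6 | data) = 0.31823, P(r = 7 | data) = 0.054144.
So P(blue next | data) = Σ P(blue next | H) P(H | data) = (1/8)(0.37901) + (5/8)(0.24862) + (3/4)(0.31823) + (7/8)(0.054144) = 0.48881.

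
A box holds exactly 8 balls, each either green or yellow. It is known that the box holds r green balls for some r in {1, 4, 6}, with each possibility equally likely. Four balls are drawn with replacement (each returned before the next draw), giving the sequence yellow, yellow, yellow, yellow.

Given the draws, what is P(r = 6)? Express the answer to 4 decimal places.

0.0060

Under each hypothesis, the probability of the observed sequence is: P(data | r = 1) = (7/8)(7/8)(7/8)(7/8) = 0.58618; P(data | r = 4) = (4/8)(4/8)(4/8)(4/8) = 0.0625; P(data | r = 6) = (2/8)(2/8)(2/8)(2/8) = 0.0039062.
Multiplying each by its prior: 1/3 · 0.58618 = 0.19539, 1/3 · 0.0625 = 0.020833, 1/3 · 0.0039062 = 0.0013021; with total 0.21753.
Therefore the posterior P(r = 6 | data) = (0.0013021) / (0.21753) = 0.0059858.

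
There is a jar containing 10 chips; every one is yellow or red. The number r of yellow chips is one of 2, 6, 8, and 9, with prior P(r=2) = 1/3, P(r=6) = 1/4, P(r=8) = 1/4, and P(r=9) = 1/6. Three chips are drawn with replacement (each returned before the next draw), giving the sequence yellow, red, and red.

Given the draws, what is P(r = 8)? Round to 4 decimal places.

Under each hypothesis, the probability of the observed sequence is: P(data | r = 2) = (2/10)(8/10)(8/10) = 0.128; P(data | r = 6) = (6/10)(4/10)(4/10) = 0.096; P(data | r = 8) = (8/10)(2/10)(2/10) = 0.032; P(data | r = 9) = (9/10)(1/10)(1/10) = 0.009.
The prior-weighted likelihoods are 1/3 · 0.128 = 0.042667, 1/4 · 0.096 = 0.024, 1/4 · 0.032 = 0.008, 1/6 · 0.009 = 0.0015; summing to 0.076167.
By Bayes' rule, P(r = 8 | data) = (0.008) / (0.076167) = 0.10503.

0.1050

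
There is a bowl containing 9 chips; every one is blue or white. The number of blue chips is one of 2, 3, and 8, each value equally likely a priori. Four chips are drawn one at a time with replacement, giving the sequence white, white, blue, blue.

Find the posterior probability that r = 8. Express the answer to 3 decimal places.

0.110

Compute the likelihood of the observed sequence for each case: P(data | r = 2) = (7/9)(7/9)(2/9)(2/9) = 0.029873; P(data | r = 3) = (6/9)(6/9)(3/9)(3/9) = 0.049383; P(data | r = 8) = (1/9)(1/9)(8/9)(8/9) = 0.0097546.
Weighting by the prior gives 1/3 · 0.029873 = 0.0099578, 1/3 · 0.049383 = 0.016461, 1/3 · 0.0097546 = 0.0032515; with total 0.02967.
So P(r = 8 | data) = (0.0032515) / (0.02967) = 0.10959.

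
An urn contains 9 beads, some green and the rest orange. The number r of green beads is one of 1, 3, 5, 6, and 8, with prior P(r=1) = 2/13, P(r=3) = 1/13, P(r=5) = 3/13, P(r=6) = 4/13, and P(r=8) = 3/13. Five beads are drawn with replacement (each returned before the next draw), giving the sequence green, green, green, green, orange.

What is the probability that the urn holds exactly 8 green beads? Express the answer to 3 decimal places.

0.343

For each hypothesis, P(data | H) works out to: P(data | r = 1) = (1/9)(1/9)(1/9)(1/9)(8/9) = 0.00013548; P(data | r = 3) = (3/9)(3/9)(3/9)(3/9)(6/9) = 0.0082305; P(data | r = 5) = (5/9)(5/9)(5/9)(5/9)(4/9) = 0.042338; P(data | r = 6) = (6/9)(6/9)(6/9)(6/9)(3/9) = 0.065844; P(data | r = 8) = (8/9)(8/9)(8/9)(8/9)(1/9) = 0.069366.
Weighting by the prior gives 2/13 · 0.00013548 = 2.0843e-05, 1/13 · 0.0082305 = 0.00063311, 3/13 · 0.042338 = 0.0097702, 4/13 · 0.065844 = 0.02026, 3/13 · 0.069366 = 0.016008; with total 0.046691.
So P(r = 8 | data) = (0.016008) / (0.046691) = 0.34284.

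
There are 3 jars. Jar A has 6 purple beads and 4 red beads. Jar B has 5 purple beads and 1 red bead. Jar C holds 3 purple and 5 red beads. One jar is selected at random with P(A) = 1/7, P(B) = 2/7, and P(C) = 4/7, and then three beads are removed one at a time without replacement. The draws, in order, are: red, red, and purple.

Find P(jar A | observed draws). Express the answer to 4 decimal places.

0.1228

For each hypothesis, P(data | H) works out to: P(data | jar A) = (4/10)(3/9)(6/8) = 1/10; P(data | jar B) = (1/6)(0/5) = 0; P(data | jar C) = (5/8)(4/7)(3/6) = 5/28.
Multiplying each by its prior: 1/7 · 1/10 = 1/70, 2/7 · 0 = 0, 4/7 · 5/28 = 5/49; with total 57/490.
Therefore the posterior P(jar A | data) = (1/70) / (57/490) = 7/57.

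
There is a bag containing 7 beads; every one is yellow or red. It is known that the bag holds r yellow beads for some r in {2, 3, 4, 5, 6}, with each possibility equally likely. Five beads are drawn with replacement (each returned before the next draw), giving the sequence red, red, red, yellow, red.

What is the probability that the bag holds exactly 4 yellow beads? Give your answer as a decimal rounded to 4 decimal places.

Compute the likelihood of the observed sequence for each case: P(data | r = 2) = (5/7)(5/7)(5/7)(2/7)(5/7) = 0.074374; P(data | r = 3) = (4/7)(4/7)(4/7)(3/7)(4/7) = 0.045695; P(data | r = 4) = (3/7)(3/7)(3/7)(4/7)(3/7) = 0.019278; P(data | r = 5) = (2/7)(2/7)(2/7)(5/7)(2/7) = 0.0047599; P(data | r = 6) = (1/7)(1/7)(1/7)(6/7)(1/7) = 0.00035699.
Weighting by the prior gives 1/5 · 0.074374 = 0.014875, 1/5 · 0.045695 = 0.009139, 1/5 · 0.019278 = 0.0038555, 1/5 · 0.0047599 = 0.00095198, 1/5 · 0.00035699 = 7.1399e-05; summing to 0.028893.
By Bayes' rule, P(r = 4 | data) = (0.0038555) / (0.028893) = 0.13344.

0.1334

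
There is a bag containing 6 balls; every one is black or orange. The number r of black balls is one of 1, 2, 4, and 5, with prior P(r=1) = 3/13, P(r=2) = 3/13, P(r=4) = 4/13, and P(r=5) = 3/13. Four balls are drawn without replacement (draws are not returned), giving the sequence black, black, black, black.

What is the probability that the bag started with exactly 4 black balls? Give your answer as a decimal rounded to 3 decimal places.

0.211

For each hypothesis, P(data | H) works out to: P(data | r = 1) = (1/6)(0/5) = 0; P(data | r = 2) = (2/6)(1/5)(0/4) = 0; P(data | r = 4) = (4/6)(3/5)(2/4)(1/3) = 1/15; P(data | r = 5) = (5/6)(4/5)(3/4)(2/3) = 1/3.
The prior-weighted likelihoods are 3/13 · 0 = 0, 3/13 · 0 = 0, 4/13 · 1/15 = 4/195, 3/13 · 1/3 = 1/13; these sum to 19/195.
By Bayes' rule, P(r = 4 | data) = (4/195) / (19/195) = 4/19.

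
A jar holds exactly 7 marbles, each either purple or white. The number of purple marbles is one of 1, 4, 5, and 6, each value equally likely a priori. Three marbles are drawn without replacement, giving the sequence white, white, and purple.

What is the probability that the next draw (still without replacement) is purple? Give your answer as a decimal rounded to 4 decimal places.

0.4375

For each hypothesis, P(data | H) works out to: P(data | r = 1) = (6/7)(5/6)(1/5) = 1/7; P(data | r = 4) = (3/7)(2/6)(4/5) = 4/35; P(data | r = 5) = (2/7)(1/6)(5/5) = 1/21; P(data | r = 6) = (1/7)(0/6) = 0.
Weighting by the prior gives 1/4 · 1/7 = 1/28, 1/4 · 4/35 = 1/35, 1/4 · 1/21 = 1/84, 1/4 · 0 = 0; with total 8/105.
Normalising, the posterior is P(r = 1 | data) = 15/32, P(r = 4 | data) = 3/8, P(r = 5 | data) = 5/32, P(r = 6 | data) = 0.
The predictive probability is P(purple next | data) = (0)(15/32) + (3/4)(3/8) + (1)(5/32) = 7/16.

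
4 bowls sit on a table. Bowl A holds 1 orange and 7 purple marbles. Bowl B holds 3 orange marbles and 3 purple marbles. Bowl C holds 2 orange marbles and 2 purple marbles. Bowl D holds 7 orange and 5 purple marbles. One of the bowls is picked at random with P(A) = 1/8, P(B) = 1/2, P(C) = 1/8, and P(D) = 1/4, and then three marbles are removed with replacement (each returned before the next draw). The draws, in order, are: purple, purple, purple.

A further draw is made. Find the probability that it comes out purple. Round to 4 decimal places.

0.6661

Compute the likelihood of the observed sequence for each case: P(data | bowl A) = (7/8)(7/8)(7/8) = 0.66992; P(data | bowl B) = (3/6)(3/6)(3/6) = 0.125; P(data | bowl C) = (2/4)(2/4)(2/4) = 0.125; P(data | bowl D) = (5/12)(5/12)(5/12) = 0.072338.
Weighting by the prior gives 1/8 · 0.66992 = 0.08374, 1/2 · 0.125 = 0.0625, 1/8 · 0.125 = 0.015625, 1/4 · 0.072338 = 0.018084; these sum to 0.17995.
Normalising, the posterior is P(bowl A | data) = 0.46535, P(bowl B | data) = 0.34732, P(bowl C | data) = 0.08683, P(bowl D | data) = 0.1005.
Averaging over the posterior, P(purple next | data) = (7/8)(0.46535) + (1/2)(0.34732) + (1/2)(0.08683) + (5/12)(0.1005) = 0.66613.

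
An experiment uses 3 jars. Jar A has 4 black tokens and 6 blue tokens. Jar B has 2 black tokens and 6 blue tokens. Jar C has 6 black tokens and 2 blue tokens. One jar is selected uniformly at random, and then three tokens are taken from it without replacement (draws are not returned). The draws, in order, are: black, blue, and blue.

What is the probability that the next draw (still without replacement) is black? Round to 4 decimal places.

Under each hypothesis, the probability of the observed sequence is: P(data | jar A) = (4/10)(6/9)(5/8) = 1/6; P(data | jar B) = (2/8)(6/7)(5/6) = 5/28; P(data | jar C) = (6/8)(2/7)(1/6) = 1/28.
Multiplying each by its prior: 1/3 · 1/6 = 1/18, 1/3 · 5/28 = 5/84, 1/3 · 1/28 = 1/84; these sum to 8/63.
The posterior is then P(jar A | data) = 7/16, P(jar B | data) = 15/32, P(jar C | data) = 3/32.
The predictive probability is P(black next | data) = (3/7)(7/16) + (1/5)(15/32) + (1)(3/32) = 3/8.

0.3750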